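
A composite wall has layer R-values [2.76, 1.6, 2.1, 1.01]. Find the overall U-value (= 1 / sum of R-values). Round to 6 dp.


R_total = 2.76 + 1.6 + 2.1 + 1.01 = 7.47
U = 1/7.47 = 0.133869

0.133869


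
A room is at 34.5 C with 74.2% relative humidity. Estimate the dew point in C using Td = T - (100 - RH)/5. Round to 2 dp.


Td = 34.5 - (100-74.2)/5 = 29.34 C

29.34 C


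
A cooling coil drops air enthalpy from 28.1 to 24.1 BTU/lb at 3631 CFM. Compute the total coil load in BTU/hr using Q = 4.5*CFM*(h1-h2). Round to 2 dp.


Q = 4.5 * 3631 * (28.1 - 24.1) = 65358.00 BTU/hr

65358.00 BTU/hr


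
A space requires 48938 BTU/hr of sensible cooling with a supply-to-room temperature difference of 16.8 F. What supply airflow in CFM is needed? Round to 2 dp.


CFM = 48938 / (1.08 * 16.8) = 2697.20

2697.20 CFM


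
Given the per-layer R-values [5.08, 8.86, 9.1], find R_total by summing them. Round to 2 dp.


R_total = 5.08 + 8.86 + 9.1 = 23.04

23.04


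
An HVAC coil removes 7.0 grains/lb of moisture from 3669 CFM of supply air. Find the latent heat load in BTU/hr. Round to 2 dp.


Q = 0.68 * 3669 * 7.0 = 17464.44 BTU/hr

17464.44 BTU/hr


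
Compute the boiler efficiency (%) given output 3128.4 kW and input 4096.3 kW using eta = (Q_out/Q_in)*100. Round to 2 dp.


eta = (3128.4/4096.3)*100 = 76.37 %

76.37 %


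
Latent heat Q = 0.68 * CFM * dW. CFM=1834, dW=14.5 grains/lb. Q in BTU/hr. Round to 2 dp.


Q = 0.68 * 1834 * 14.5 = 18083.24 BTU/hr

18083.24 BTU/hr


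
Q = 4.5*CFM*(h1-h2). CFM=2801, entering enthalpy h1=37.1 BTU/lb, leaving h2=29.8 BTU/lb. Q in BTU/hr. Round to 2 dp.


Q = 4.5 * 2801 * (37.1 - 29.8) = 92012.85 BTU/hr

92012.85 BTU/hr


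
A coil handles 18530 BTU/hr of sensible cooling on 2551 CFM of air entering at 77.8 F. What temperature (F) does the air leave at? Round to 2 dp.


dT = 18530/(1.08*2551) = 6.7258
T_leave = 77.8 - 6.7258 = 71.07 F

71.07 F


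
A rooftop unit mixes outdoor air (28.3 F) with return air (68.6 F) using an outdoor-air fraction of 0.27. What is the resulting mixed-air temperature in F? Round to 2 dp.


T_mix = 0.27*28.3 + 0.73*68.6 = 57.72 F

57.72 F


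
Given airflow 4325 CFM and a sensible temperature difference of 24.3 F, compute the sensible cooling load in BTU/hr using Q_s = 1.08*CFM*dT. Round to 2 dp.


Q = 1.08 * 4325 * 24.3 = 113505.30 BTU/hr

113505.30 BTU/hr


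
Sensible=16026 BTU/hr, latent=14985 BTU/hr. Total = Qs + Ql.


Qt = 16026 + 14985 = 31011 BTU/hr

31011 BTU/hr


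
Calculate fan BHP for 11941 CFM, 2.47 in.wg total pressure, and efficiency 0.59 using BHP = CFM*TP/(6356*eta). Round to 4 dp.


BHP = 11941 * 2.47 / (6356 * 0.59) = 7.8651 hp

7.8651 hp


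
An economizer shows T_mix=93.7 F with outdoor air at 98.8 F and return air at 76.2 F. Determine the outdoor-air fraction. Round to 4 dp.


frac = (93.7 - 76.2) / (98.8 - 76.2) = 0.7743

0.7743


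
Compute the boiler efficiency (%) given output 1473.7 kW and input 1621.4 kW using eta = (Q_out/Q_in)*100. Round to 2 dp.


eta = (1473.7/1621.4)*100 = 90.89 %

90.89 %


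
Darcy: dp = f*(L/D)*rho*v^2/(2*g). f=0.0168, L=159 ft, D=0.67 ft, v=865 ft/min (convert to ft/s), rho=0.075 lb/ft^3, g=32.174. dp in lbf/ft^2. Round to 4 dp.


v_fps = 865/60 = 14.4167 ft/s
dp = 0.0168*(159/0.67)*0.075*14.4167^2/(2*32.174) = 0.9658 lbf/ft^2

0.9658 lbf/ft^2


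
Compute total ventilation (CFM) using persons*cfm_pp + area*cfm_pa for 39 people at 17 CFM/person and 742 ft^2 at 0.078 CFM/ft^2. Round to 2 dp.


Total = 39*17 + 742*0.078 = 720.88 CFM

720.88 CFM


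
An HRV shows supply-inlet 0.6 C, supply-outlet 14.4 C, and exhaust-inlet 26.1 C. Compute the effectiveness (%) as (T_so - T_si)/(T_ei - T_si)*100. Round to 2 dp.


eff = (14.4-0.6)/(26.1-0.6)*100 = 54.12 %

54.12 %


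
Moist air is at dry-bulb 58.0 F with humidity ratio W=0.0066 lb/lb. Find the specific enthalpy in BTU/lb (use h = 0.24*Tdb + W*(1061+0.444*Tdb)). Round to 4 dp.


h = 0.24*58.0 + 0.0066*(1061+0.444*58.0) = 21.0926 BTU/lb

21.0926 BTU/lb


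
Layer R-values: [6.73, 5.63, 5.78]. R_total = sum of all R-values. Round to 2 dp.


R_total = 6.73 + 5.63 + 5.78 = 18.14

18.14


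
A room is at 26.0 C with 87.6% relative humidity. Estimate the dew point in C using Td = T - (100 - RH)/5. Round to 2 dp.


Td = 26.0 - (100-87.6)/5 = 23.52 C

23.52 C


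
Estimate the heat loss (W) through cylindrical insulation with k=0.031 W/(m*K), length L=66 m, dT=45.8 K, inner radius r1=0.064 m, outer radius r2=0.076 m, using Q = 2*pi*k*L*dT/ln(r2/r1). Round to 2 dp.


Q = 2*pi*0.031*66*45.8/ln(0.076/0.064) = 3426.11 W

3426.11 W


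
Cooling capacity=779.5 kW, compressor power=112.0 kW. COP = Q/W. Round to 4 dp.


COP = 779.5 / 112.0 = 6.9598

6.9598


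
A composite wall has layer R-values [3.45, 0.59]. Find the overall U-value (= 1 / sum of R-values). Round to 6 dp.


R_total = 3.45 + 0.59 = 4.04
U = 1/4.04 = 0.247525

0.247525


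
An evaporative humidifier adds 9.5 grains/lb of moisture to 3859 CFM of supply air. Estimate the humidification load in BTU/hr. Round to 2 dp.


Q = 0.68 * 3859 * 9.5 = 24929.14 BTU/hr

24929.14 BTU/hr


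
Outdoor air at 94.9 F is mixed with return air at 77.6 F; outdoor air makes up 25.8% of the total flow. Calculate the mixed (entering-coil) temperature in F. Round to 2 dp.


T_mix = 77.6 + (25.8/100)*(94.9-77.6) = 82.06 F

82.06 F


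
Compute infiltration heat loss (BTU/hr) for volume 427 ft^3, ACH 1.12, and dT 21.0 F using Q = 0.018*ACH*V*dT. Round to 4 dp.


Q = 0.018 * 1.12 * 427 * 21.0 = 180.7747 BTU/hr

180.7747 BTU/hr


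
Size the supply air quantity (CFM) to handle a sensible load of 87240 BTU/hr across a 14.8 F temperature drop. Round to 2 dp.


CFM = 87240 / (1.08 * 14.8) = 5457.96

5457.96 CFM


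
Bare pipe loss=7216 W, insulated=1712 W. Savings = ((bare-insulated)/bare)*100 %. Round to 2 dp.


Savings = ((7216-1712)/7216)*100 = 76.27 %

76.27 %


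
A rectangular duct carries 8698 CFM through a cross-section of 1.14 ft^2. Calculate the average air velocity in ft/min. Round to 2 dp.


V = 8698 / 1.14 = 7629.82 ft/min

7629.82 ft/min


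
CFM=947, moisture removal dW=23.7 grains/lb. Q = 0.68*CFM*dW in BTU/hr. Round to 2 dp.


Q = 0.68 * 947 * 23.7 = 15261.85 BTU/hr

15261.85 BTU/hr


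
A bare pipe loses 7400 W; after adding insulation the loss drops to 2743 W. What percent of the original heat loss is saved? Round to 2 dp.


Savings = ((7400-2743)/7400)*100 = 62.93 %

62.93 %


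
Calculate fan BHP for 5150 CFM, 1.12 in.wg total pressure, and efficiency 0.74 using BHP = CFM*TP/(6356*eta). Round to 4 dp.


BHP = 5150 * 1.12 / (6356 * 0.74) = 1.2263 hp

1.2263 hp


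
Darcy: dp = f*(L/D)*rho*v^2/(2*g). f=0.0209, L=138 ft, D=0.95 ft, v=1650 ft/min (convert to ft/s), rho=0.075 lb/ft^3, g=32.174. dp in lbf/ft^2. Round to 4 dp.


v_fps = 1650/60 = 27.5 ft/s
dp = 0.0209*(138/0.95)*0.075*27.5^2/(2*32.174) = 2.6760 lbf/ft^2

2.6760 lbf/ft^2


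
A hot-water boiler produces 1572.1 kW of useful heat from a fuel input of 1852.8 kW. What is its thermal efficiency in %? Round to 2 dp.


eta = (1572.1/1852.8)*100 = 84.85 %

84.85 %


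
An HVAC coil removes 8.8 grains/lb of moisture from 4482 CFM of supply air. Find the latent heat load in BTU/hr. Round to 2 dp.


Q = 0.68 * 4482 * 8.8 = 26820.29 BTU/hr

26820.29 BTU/hr


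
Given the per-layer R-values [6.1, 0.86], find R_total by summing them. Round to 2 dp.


R_total = 6.1 + 0.86 = 6.96

6.96


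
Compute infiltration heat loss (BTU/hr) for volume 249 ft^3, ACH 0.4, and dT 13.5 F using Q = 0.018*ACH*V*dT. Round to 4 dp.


Q = 0.018 * 0.4 * 249 * 13.5 = 24.2028 BTU/hr

24.2028 BTU/hr


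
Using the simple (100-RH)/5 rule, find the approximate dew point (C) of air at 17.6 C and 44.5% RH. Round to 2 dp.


Td = 17.6 - (100-44.5)/5 = 6.50 C

6.50 C


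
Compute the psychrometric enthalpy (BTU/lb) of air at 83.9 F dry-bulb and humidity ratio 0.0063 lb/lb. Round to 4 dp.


h = 0.24*83.9 + 0.0063*(1061+0.444*83.9) = 27.0550 BTU/lb

27.0550 BTU/lb


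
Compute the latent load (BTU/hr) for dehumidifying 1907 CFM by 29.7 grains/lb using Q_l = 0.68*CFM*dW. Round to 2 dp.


Q = 0.68 * 1907 * 29.7 = 38513.77 BTU/hr

38513.77 BTU/hr


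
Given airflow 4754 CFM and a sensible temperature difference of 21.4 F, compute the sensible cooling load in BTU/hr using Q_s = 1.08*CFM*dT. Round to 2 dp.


Q = 1.08 * 4754 * 21.4 = 109874.45 BTU/hr

109874.45 BTU/hr


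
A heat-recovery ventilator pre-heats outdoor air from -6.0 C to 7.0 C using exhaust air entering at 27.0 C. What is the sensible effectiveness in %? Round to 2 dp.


eff = (7.0-(-6.0))/(27.0-(-6.0))*100 = 39.39 %

39.39 %


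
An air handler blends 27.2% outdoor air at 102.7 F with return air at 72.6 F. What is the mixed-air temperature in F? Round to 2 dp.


T_mix = 72.6 + (27.2/100)*(102.7-72.6) = 80.79 F

80.79 F


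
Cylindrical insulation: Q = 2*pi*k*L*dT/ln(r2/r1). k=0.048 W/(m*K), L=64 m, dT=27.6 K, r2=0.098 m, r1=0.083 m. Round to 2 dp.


Q = 2*pi*0.048*64*27.6/ln(0.098/0.083) = 3206.79 W

3206.79 W


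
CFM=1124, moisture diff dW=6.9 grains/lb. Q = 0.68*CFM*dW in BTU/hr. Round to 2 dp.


Q = 0.68 * 1124 * 6.9 = 5273.81 BTU/hr

5273.81 BTU/hr


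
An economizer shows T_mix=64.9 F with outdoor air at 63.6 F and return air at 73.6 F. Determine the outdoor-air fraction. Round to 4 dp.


frac = (64.9 - 73.6) / (63.6 - 73.6) = 0.8700

0.8700


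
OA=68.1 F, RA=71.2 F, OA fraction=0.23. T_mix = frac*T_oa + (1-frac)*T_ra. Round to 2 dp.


T_mix = 0.23*68.1 + 0.77*71.2 = 70.49 F

70.49 F


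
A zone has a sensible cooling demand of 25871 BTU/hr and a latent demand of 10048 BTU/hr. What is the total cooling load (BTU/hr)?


Qt = 25871 + 10048 = 35919 BTU/hr

35919 BTU/hr


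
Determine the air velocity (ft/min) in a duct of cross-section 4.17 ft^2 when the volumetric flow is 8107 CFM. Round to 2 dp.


V = 8107 / 4.17 = 1944.12 ft/min

1944.12 ft/min


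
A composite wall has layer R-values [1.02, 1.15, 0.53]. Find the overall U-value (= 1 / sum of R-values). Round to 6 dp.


R_total = 1.02 + 1.15 + 0.53 = 2.70
U = 1/2.70 = 0.370370

0.370370


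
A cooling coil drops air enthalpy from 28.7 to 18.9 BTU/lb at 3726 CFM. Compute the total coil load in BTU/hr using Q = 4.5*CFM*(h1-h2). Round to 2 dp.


Q = 4.5 * 3726 * (28.7 - 18.9) = 164316.60 BTU/hr

164316.60 BTU/hr


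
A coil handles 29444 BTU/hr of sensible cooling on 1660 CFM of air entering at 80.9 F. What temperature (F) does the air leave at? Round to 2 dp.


dT = 29444/(1.08*1660) = 16.4235
T_leave = 80.9 - 16.4235 = 64.48 F

64.48 F


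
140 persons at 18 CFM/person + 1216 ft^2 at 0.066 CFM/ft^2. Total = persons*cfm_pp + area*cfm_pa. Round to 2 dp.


Total = 140*18 + 1216*0.066 = 2600.26 CFM

2600.26 CFM


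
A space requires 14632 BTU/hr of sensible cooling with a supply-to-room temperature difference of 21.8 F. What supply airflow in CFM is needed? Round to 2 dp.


CFM = 14632 / (1.08 * 21.8) = 621.47

621.47 CFM


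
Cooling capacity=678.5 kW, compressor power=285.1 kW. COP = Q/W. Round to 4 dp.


COP = 678.5 / 285.1 = 2.3799

2.3799


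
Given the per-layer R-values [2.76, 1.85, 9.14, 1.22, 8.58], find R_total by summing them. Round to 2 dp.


R_total = 2.76 + 1.85 + 9.14 + 1.22 + 8.58 = 23.55

23.55


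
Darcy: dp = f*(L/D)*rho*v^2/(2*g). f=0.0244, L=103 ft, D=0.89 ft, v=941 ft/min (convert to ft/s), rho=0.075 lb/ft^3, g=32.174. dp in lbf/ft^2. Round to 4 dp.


v_fps = 941/60 = 15.6833 ft/s
dp = 0.0244*(103/0.89)*0.075*15.6833^2/(2*32.174) = 0.8095 lbf/ft^2

0.8095 lbf/ft^2


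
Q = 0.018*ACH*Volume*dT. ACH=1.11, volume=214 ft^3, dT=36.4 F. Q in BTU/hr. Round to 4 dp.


Q = 0.018 * 1.11 * 214 * 36.4 = 155.6362 BTU/hr

155.6362 BTU/hr


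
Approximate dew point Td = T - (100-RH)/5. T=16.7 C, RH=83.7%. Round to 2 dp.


Td = 16.7 - (100-83.7)/5 = 13.44 C

13.44 C


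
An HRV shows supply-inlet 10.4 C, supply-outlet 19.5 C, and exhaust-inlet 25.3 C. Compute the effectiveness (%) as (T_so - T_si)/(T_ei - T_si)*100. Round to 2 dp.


eff = (19.5-10.4)/(25.3-10.4)*100 = 61.07 %

61.07 %


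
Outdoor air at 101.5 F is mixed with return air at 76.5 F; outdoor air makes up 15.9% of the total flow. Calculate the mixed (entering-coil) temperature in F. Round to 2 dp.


T_mix = 76.5 + (15.9/100)*(101.5-76.5) = 80.48 F

80.48 F


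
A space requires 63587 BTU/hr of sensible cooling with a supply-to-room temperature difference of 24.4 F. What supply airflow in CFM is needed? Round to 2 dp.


CFM = 63587 / (1.08 * 24.4) = 2412.99

2412.99 CFM


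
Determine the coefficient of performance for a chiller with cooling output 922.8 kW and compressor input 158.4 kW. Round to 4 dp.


COP = 922.8 / 158.4 = 5.8258

5.8258


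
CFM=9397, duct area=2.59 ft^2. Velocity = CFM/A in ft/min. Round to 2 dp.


V = 9397 / 2.59 = 3628.19 ft/min

3628.19 ft/min


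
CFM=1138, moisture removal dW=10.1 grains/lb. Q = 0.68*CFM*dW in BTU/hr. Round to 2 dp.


Q = 0.68 * 1138 * 10.1 = 7815.78 BTU/hr

7815.78 BTU/hr


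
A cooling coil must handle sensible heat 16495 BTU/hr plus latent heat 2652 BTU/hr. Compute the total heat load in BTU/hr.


Qt = 16495 + 2652 = 19147 BTU/hr

19147 BTU/hr


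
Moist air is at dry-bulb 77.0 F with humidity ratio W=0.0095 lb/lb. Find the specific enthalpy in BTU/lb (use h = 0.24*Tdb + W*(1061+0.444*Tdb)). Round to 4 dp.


h = 0.24*77.0 + 0.0095*(1061+0.444*77.0) = 28.8843 BTU/lb

28.8843 BTU/lb


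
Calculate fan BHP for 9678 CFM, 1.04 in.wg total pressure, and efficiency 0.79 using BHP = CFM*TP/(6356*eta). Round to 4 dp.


BHP = 9678 * 1.04 / (6356 * 0.79) = 2.0045 hp

2.0045 hp


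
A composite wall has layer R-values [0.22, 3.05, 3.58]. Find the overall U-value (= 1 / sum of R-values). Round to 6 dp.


R_total = 0.22 + 3.05 + 3.58 = 6.85
U = 1/6.85 = 0.145985

0.145985


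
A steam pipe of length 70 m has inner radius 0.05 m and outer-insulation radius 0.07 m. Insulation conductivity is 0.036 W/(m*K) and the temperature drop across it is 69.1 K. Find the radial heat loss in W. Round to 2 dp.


Q = 2*pi*0.036*70*69.1/ln(0.07/0.05) = 3251.69 W

3251.69 W


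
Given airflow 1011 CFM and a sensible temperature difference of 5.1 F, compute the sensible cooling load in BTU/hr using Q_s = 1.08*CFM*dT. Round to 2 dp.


Q = 1.08 * 1011 * 5.1 = 5568.59 BTU/hr

5568.59 BTU/hr


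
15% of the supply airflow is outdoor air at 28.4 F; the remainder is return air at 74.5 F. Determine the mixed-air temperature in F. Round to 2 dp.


T_mix = 0.15*28.4 + 0.85*74.5 = 67.59 F

67.59 F


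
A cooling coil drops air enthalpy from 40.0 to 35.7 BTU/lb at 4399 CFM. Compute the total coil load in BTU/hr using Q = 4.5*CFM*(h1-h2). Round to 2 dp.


Q = 4.5 * 4399 * (40.0 - 35.7) = 85120.65 BTU/hr

85120.65 BTU/hr


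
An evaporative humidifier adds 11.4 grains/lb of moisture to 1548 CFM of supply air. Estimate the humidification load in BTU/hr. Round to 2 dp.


Q = 0.68 * 1548 * 11.4 = 12000.10 BTU/hr

12000.10 BTU/hr


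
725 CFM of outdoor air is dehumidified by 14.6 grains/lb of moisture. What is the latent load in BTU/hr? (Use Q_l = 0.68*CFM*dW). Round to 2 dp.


Q = 0.68 * 725 * 14.6 = 7197.80 BTU/hr

7197.80 BTU/hr


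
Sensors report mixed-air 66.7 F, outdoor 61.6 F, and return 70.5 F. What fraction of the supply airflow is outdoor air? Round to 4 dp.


frac = (66.7 - 70.5) / (61.6 - 70.5) = 0.4270

0.4270


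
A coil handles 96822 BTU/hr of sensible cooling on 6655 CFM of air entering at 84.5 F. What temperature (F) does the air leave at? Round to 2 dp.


dT = 96822/(1.08*6655) = 13.4711
T_leave = 84.5 - 13.4711 = 71.03 F

71.03 F


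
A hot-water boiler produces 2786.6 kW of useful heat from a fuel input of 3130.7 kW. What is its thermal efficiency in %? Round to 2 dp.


eta = (2786.6/3130.7)*100 = 89.01 %

89.01 %


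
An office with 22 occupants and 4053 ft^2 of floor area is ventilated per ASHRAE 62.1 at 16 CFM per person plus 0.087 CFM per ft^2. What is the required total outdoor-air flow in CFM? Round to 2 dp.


Total = 22*16 + 4053*0.087 = 704.61 CFM

704.61 CFM


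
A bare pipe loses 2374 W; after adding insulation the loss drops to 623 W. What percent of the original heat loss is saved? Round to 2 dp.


Savings = ((2374-623)/2374)*100 = 73.76 %

73.76 %


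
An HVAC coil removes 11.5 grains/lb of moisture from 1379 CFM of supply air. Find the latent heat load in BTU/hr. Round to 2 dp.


Q = 0.68 * 1379 * 11.5 = 10783.78 BTU/hr

10783.78 BTU/hr


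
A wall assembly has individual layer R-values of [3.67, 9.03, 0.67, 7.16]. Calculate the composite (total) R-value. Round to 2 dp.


R_total = 3.67 + 9.03 + 0.67 + 7.16 = 20.53

20.53


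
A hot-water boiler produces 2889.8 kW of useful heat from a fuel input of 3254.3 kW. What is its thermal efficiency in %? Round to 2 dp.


eta = (2889.8/3254.3)*100 = 88.80 %

88.80 %


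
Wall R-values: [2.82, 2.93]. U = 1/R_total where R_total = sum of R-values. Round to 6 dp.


R_total = 2.82 + 2.93 = 5.75
U = 1/5.75 = 0.173913

0.173913


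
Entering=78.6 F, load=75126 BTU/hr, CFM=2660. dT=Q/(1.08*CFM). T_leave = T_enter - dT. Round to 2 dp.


dT = 75126/(1.08*2660) = 26.1508
T_leave = 78.6 - 26.1508 = 52.45 F

52.45 F


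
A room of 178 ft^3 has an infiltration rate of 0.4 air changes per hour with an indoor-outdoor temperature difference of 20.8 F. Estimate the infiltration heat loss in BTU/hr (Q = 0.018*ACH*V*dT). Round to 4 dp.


Q = 0.018 * 0.4 * 178 * 20.8 = 26.6573 BTU/hr

26.6573 BTU/hr


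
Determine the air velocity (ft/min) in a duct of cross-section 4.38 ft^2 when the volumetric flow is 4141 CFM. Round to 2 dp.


V = 4141 / 4.38 = 945.43 ft/min

945.43 ft/min


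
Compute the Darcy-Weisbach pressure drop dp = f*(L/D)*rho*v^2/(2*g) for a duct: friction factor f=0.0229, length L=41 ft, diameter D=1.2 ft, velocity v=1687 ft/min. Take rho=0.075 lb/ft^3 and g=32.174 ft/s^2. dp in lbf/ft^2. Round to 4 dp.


v_fps = 1687/60 = 28.1167 ft/s
dp = 0.0229*(41/1.2)*0.075*28.1167^2/(2*32.174) = 0.7209 lbf/ft^2

0.7209 lbf/ft^2


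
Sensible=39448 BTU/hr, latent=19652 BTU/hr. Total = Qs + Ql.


Qt = 39448 + 19652 = 59100 BTU/hr

59100 BTU/hr


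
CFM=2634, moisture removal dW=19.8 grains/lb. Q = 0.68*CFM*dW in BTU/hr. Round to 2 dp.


Q = 0.68 * 2634 * 19.8 = 35464.18 BTU/hr

35464.18 BTU/hr


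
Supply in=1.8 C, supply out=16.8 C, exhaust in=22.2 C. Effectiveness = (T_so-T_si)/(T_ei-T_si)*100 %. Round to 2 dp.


eff = (16.8-1.8)/(22.2-1.8)*100 = 73.53 %

73.53 %


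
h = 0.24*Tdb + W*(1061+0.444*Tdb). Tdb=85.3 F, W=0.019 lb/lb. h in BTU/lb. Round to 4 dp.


h = 0.24*85.3 + 0.019*(1061+0.444*85.3) = 41.3506 BTU/lb

41.3506 BTU/lb


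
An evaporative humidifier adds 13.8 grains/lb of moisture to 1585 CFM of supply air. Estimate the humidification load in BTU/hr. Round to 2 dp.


Q = 0.68 * 1585 * 13.8 = 14873.64 BTU/hr

14873.64 BTU/hr


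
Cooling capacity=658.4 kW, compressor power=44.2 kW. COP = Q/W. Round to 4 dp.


COP = 658.4 / 44.2 = 14.8959

14.8959


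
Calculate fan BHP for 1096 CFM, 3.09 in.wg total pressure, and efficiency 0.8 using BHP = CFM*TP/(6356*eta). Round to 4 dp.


BHP = 1096 * 3.09 / (6356 * 0.8) = 0.6660 hp

0.6660 hp


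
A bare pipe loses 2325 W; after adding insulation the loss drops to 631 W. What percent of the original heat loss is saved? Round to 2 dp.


Savings = ((2325-631)/2325)*100 = 72.86 %

72.86 %


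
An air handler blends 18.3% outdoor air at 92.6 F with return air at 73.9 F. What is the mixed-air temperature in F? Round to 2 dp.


T_mix = 73.9 + (18.3/100)*(92.6-73.9) = 77.32 F

77.32 F


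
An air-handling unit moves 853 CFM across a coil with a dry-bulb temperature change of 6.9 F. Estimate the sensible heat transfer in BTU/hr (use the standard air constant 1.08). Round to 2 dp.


Q = 1.08 * 853 * 6.9 = 6356.56 BTU/hr

6356.56 BTU/hr


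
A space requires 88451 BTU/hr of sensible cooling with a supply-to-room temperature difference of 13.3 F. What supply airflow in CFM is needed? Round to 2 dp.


CFM = 88451 / (1.08 * 13.3) = 6157.83

6157.83 CFM


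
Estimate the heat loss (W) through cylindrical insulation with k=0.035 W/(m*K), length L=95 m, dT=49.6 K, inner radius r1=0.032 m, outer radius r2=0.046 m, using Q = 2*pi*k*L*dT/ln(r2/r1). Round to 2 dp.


Q = 2*pi*0.035*95*49.6/ln(0.046/0.032) = 2855.35 W

2855.35 W


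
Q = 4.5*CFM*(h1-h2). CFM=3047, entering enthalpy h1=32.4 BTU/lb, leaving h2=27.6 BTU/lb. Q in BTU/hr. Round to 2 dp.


Q = 4.5 * 3047 * (32.4 - 27.6) = 65815.20 BTU/hr

65815.20 BTU/hr


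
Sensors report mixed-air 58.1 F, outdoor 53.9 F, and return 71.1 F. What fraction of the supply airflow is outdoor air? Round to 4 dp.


frac = (58.1 - 71.1) / (53.9 - 71.1) = 0.7558

0.7558


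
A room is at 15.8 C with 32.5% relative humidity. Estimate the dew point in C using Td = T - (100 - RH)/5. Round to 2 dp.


Td = 15.8 - (100-32.5)/5 = 2.30 C

2.30 C


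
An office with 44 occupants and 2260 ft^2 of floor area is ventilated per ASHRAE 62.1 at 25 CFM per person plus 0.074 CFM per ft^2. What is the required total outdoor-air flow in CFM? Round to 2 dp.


Total = 44*25 + 2260*0.074 = 1267.24 CFM

1267.24 CFM


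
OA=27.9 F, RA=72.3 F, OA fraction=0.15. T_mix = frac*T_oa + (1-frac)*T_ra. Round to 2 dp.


T_mix = 0.15*27.9 + 0.85*72.3 = 65.64 F

65.64 F


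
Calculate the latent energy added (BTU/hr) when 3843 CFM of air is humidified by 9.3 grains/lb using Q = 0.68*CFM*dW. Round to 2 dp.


Q = 0.68 * 3843 * 9.3 = 24303.13 BTU/hr

24303.13 BTU/hr


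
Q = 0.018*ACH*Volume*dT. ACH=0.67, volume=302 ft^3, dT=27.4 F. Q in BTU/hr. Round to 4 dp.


Q = 0.018 * 0.67 * 302 * 27.4 = 99.7941 BTU/hr

99.7941 BTU/hr


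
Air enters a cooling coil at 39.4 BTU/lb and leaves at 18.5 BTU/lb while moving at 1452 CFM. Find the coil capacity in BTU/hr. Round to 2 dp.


Q = 4.5 * 1452 * (39.4 - 18.5) = 136560.60 BTU/hr

136560.60 BTU/hr


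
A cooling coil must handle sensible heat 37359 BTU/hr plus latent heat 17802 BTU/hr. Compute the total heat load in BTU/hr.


Qt = 37359 + 17802 = 55161 BTU/hr

55161 BTU/hr


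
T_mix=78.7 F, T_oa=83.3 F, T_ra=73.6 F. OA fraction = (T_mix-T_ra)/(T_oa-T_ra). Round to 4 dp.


frac = (78.7 - 73.6) / (83.3 - 73.6) = 0.5258

0.5258


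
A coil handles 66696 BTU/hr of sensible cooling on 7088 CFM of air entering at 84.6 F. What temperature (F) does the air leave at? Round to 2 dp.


dT = 66696/(1.08*7088) = 8.7127
T_leave = 84.6 - 8.7127 = 75.89 F

75.89 F


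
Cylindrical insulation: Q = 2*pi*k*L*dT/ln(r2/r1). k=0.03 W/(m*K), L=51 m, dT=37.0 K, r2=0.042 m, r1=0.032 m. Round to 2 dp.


Q = 2*pi*0.03*51*37.0/ln(0.042/0.032) = 1308.01 W

1308.01 W


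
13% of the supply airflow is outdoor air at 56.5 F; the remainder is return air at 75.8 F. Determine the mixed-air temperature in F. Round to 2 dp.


T_mix = 0.13*56.5 + 0.87*75.8 = 73.29 F

73.29 F


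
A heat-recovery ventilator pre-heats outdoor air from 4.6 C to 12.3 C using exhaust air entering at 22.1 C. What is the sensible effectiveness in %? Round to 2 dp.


eff = (12.3-4.6)/(22.1-4.6)*100 = 44.00 %

44.00 %


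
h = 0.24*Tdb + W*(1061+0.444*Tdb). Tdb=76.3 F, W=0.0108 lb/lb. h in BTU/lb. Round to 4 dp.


h = 0.24*76.3 + 0.0108*(1061+0.444*76.3) = 30.1367 BTU/lb

30.1367 BTU/lb


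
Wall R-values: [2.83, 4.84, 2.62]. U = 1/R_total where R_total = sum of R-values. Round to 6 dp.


R_total = 2.83 + 4.84 + 2.62 = 10.29
U = 1/10.29 = 0.097182

0.097182


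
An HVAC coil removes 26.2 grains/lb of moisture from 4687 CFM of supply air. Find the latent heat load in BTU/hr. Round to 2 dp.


Q = 0.68 * 4687 * 26.2 = 83503.59 BTU/hr

83503.59 BTU/hr


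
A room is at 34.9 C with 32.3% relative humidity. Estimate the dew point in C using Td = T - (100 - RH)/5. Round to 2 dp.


Td = 34.9 - (100-32.3)/5 = 21.36 C

21.36 C


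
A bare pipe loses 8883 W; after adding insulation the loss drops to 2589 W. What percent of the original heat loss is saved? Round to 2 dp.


Savings = ((8883-2589)/8883)*100 = 70.85 %

70.85 %


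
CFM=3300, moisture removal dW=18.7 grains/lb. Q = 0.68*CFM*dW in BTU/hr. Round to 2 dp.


Q = 0.68 * 3300 * 18.7 = 41962.80 BTU/hr

41962.80 BTU/hr


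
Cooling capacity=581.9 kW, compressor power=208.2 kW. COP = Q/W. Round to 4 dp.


COP = 581.9 / 208.2 = 2.7949

2.7949


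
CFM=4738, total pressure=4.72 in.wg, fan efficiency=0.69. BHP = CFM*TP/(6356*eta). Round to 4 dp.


BHP = 4738 * 4.72 / (6356 * 0.69) = 5.0992 hp

5.0992 hp


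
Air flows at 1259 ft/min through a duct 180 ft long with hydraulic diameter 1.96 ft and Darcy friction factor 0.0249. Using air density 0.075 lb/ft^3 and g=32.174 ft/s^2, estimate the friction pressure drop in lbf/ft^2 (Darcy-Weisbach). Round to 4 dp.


v_fps = 1259/60 = 20.9833 ft/s
dp = 0.0249*(180/1.96)*0.075*20.9833^2/(2*32.174) = 1.1735 lbf/ft^2

1.1735 lbf/ft^2


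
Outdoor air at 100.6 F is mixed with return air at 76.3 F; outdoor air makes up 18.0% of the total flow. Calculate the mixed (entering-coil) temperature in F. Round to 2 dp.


T_mix = 76.3 + (18.0/100)*(100.6-76.3) = 80.67 F

80.67 F


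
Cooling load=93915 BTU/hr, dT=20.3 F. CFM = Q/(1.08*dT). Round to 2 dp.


CFM = 93915 / (1.08 * 20.3) = 4283.66

4283.66 CFM


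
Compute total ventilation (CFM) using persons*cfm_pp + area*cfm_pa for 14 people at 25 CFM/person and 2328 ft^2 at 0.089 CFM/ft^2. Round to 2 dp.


Total = 14*25 + 2328*0.089 = 557.19 CFM

557.19 CFM


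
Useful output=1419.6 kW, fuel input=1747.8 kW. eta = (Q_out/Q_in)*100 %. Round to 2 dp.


eta = (1419.6/1747.8)*100 = 81.22 %

81.22 %


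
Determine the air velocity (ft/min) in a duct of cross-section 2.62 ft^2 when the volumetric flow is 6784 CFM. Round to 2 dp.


V = 6784 / 2.62 = 2589.31 ft/min

2589.31 ft/min


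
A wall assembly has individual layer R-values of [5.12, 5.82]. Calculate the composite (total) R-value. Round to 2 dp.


R_total = 5.12 + 5.82 = 10.94

10.94


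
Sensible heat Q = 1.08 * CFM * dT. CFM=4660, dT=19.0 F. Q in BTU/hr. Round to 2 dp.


Q = 1.08 * 4660 * 19.0 = 95623.20 BTU/hr

95623.20 BTU/hr


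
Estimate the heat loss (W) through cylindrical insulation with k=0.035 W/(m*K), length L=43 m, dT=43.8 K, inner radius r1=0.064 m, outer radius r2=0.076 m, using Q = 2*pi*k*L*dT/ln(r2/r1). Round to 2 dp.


Q = 2*pi*0.035*43*43.8/ln(0.076/0.064) = 2410.13 W

2410.13 W


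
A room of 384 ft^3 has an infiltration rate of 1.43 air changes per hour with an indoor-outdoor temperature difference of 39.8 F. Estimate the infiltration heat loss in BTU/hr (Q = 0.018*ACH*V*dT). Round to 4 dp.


Q = 0.018 * 1.43 * 384 * 39.8 = 393.3896 BTU/hr

393.3896 BTU/hr


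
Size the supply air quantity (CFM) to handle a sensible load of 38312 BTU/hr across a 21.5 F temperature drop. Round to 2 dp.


CFM = 38312 / (1.08 * 21.5) = 1649.96

1649.96 CFM


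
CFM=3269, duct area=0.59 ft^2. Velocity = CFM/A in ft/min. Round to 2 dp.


V = 3269 / 0.59 = 5540.68 ft/min

5540.68 ft/min


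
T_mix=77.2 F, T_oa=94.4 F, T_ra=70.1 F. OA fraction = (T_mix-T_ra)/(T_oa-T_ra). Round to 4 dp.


frac = (77.2 - 70.1) / (94.4 - 70.1) = 0.2922

0.2922


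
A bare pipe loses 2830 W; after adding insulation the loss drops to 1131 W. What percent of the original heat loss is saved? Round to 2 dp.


Savings = ((2830-1131)/2830)*100 = 60.04 %

60.04 %


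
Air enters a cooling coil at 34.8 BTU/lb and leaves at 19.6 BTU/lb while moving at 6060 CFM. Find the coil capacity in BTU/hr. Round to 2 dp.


Q = 4.5 * 6060 * (34.8 - 19.6) = 414504.00 BTU/hr

414504.00 BTU/hr


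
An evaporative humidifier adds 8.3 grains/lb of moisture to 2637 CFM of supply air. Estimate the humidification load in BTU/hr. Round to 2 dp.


Q = 0.68 * 2637 * 8.3 = 14883.23 BTU/hr

14883.23 BTU/hr


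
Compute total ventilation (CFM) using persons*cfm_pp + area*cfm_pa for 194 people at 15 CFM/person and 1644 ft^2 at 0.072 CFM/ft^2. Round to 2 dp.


Total = 194*15 + 1644*0.072 = 3028.37 CFM

3028.37 CFM


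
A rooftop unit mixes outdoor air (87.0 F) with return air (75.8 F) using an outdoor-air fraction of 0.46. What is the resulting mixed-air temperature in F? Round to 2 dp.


T_mix = 0.46*87.0 + 0.54*75.8 = 80.95 F

80.95 F


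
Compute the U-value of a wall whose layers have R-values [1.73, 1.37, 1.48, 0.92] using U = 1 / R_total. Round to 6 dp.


R_total = 1.73 + 1.37 + 1.48 + 0.92 = 5.50
U = 1/5.50 = 0.181818

0.181818


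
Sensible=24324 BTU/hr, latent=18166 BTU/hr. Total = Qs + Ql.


Qt = 24324 + 18166 = 42490 BTU/hr

42490 BTU/hr


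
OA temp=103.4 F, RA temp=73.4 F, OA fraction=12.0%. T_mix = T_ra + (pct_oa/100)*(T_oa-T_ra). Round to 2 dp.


T_mix = 73.4 + (12.0/100)*(103.4-73.4) = 77.00 F

77.00 F


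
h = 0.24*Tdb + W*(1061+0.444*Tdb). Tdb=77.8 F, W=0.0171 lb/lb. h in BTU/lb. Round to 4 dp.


h = 0.24*77.8 + 0.0171*(1061+0.444*77.8) = 37.4058 BTU/lb

37.4058 BTU/lb


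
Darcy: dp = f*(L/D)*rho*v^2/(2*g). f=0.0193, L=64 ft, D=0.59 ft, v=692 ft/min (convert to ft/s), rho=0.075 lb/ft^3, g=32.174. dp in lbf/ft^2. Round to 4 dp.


v_fps = 692/60 = 11.5333 ft/s
dp = 0.0193*(64/0.59)*0.075*11.5333^2/(2*32.174) = 0.3246 lbf/ft^2

0.3246 lbf/ft^2


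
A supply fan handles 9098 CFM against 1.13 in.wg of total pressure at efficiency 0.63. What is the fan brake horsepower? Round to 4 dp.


BHP = 9098 * 1.13 / (6356 * 0.63) = 2.5674 hp

2.5674 hp


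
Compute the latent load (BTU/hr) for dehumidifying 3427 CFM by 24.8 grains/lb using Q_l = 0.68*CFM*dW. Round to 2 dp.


Q = 0.68 * 3427 * 24.8 = 57792.93 BTU/hr

57792.93 BTU/hr


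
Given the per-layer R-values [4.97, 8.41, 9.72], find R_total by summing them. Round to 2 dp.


R_total = 4.97 + 8.41 + 9.72 = 23.10

23.10


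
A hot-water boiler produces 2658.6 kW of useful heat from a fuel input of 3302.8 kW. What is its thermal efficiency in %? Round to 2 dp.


eta = (2658.6/3302.8)*100 = 80.50 %

80.50 %


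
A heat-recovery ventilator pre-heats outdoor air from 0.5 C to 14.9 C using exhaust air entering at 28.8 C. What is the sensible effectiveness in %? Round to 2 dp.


eff = (14.9-0.5)/(28.8-0.5)*100 = 50.88 %

50.88 %


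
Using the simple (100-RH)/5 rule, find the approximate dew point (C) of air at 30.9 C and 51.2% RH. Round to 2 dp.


Td = 30.9 - (100-51.2)/5 = 21.14 C

21.14 C


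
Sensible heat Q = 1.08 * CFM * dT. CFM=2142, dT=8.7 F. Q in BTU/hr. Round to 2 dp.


Q = 1.08 * 2142 * 8.7 = 20126.23 BTU/hr

20126.23 BTU/hr


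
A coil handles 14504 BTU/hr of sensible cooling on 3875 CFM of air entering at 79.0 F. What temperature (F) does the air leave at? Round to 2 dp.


dT = 14504/(1.08*3875) = 3.4657
T_leave = 79.0 - 3.4657 = 75.53 F

75.53 F


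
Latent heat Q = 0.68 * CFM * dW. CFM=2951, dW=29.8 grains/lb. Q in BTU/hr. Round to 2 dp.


Q = 0.68 * 2951 * 29.8 = 59799.06 BTU/hr

59799.06 BTU/hr


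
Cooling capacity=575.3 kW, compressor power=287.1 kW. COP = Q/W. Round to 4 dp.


COP = 575.3 / 287.1 = 2.0038

2.0038


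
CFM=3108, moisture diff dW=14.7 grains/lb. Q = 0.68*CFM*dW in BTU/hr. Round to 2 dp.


Q = 0.68 * 3108 * 14.7 = 31067.57 BTU/hr

31067.57 BTU/hr


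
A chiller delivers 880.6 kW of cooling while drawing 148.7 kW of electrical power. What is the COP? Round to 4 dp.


COP = 880.6 / 148.7 = 5.9220

5.9220


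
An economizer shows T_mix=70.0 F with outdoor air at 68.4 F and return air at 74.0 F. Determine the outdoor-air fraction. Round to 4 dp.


frac = (70.0 - 74.0) / (68.4 - 74.0) = 0.7143

0.7143


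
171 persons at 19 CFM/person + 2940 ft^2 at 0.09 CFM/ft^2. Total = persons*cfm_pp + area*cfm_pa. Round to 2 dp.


Total = 171*19 + 2940*0.09 = 3513.60 CFM

3513.60 CFM


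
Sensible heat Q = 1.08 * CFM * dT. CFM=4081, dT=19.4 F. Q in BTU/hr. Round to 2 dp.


Q = 1.08 * 4081 * 19.4 = 85505.11 BTU/hr

85505.11 BTU/hr


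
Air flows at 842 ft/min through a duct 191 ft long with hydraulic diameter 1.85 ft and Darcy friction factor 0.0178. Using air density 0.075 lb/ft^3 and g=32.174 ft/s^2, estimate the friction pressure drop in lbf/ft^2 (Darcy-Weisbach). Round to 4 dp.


v_fps = 842/60 = 14.0333 ft/s
dp = 0.0178*(191/1.85)*0.075*14.0333^2/(2*32.174) = 0.4218 lbf/ft^2

0.4218 lbf/ft^2


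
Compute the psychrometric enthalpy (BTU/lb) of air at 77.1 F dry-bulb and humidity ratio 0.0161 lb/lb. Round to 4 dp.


h = 0.24*77.1 + 0.0161*(1061+0.444*77.1) = 36.1372 BTU/lb

36.1372 BTU/lb


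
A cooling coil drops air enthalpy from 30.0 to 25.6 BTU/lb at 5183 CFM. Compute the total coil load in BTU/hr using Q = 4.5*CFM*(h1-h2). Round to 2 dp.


Q = 4.5 * 5183 * (30.0 - 25.6) = 102623.40 BTU/hr

102623.40 BTU/hr


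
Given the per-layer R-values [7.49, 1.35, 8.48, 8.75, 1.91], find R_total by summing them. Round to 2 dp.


R_total = 7.49 + 1.35 + 8.48 + 8.75 + 1.91 = 27.98

27.98


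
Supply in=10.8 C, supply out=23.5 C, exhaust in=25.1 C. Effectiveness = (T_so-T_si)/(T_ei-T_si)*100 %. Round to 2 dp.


eff = (23.5-10.8)/(25.1-10.8)*100 = 88.81 %

88.81 %


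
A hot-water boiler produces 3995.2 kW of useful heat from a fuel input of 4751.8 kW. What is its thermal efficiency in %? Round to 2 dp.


eta = (3995.2/4751.8)*100 = 84.08 %

84.08 %


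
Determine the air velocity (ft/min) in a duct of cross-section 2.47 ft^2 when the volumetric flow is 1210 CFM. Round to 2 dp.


V = 1210 / 2.47 = 489.88 ft/min

489.88 ft/min


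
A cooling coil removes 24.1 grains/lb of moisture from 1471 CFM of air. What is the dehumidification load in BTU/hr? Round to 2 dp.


Q = 0.68 * 1471 * 24.1 = 24106.75 BTU/hr

24106.75 BTU/hr


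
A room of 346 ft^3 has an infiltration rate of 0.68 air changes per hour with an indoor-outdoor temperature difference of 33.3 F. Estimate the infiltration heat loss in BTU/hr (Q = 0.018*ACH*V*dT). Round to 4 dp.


Q = 0.018 * 0.68 * 346 * 33.3 = 141.0268 BTU/hr

141.0268 BTU/hr


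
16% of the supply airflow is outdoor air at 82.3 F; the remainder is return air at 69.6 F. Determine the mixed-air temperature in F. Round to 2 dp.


T_mix = 0.16*82.3 + 0.84*69.6 = 71.63 F

71.63 F


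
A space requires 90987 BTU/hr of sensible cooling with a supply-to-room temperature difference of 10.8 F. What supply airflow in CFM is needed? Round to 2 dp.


CFM = 90987 / (1.08 * 10.8) = 7800.67

7800.67 CFM


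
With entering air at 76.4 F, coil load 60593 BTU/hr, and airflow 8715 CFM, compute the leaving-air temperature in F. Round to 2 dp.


dT = 60593/(1.08*8715) = 6.4377
T_leave = 76.4 - 6.4377 = 69.96 F

69.96 F


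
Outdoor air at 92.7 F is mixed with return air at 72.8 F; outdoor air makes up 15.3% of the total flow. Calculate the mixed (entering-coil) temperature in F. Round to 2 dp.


T_mix = 72.8 + (15.3/100)*(92.7-72.8) = 75.84 F

75.84 F


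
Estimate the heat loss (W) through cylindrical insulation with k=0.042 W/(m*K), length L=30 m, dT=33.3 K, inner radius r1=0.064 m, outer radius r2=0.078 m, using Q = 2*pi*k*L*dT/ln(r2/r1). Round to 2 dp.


Q = 2*pi*0.042*30*33.3/ln(0.078/0.064) = 1332.64 W

1332.64 W


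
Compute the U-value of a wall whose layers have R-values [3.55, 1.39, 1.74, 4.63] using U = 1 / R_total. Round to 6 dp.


R_total = 3.55 + 1.39 + 1.74 + 4.63 = 11.31
U = 1/11.31 = 0.088417

0.088417


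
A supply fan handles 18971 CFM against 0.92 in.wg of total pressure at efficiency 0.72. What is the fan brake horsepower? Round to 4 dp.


BHP = 18971 * 0.92 / (6356 * 0.72) = 3.8138 hp

3.8138 hp


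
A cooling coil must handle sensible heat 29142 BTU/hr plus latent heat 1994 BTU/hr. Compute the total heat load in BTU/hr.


Qt = 29142 + 1994 = 31136 BTU/hr

31136 BTU/hr


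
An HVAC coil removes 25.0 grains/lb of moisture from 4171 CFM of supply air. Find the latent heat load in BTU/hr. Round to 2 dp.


Q = 0.68 * 4171 * 25.0 = 70907.00 BTU/hr

70907.00 BTU/hr


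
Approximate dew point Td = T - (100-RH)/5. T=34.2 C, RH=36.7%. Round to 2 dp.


Td = 34.2 - (100-36.7)/5 = 21.54 C

21.54 C


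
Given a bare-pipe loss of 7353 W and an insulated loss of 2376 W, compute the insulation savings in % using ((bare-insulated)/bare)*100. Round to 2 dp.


Savings = ((7353-2376)/7353)*100 = 67.69 %

67.69 %


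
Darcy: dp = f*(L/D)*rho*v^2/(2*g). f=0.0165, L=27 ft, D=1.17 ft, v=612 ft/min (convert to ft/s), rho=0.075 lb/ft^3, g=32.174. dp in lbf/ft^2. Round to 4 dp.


v_fps = 612/60 = 10.2 ft/s
dp = 0.0165*(27/1.17)*0.075*10.2^2/(2*32.174) = 0.0462 lbf/ft^2

0.0462 lbf/ft^2


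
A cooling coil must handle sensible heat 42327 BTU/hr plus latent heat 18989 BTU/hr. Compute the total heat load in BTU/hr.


Qt = 42327 + 18989 = 61316 BTU/hr

61316 BTU/hr


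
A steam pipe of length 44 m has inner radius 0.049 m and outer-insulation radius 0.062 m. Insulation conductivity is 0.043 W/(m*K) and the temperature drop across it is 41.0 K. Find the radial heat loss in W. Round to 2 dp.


Q = 2*pi*0.043*44*41.0/ln(0.062/0.049) = 2071.27 W

2071.27 W


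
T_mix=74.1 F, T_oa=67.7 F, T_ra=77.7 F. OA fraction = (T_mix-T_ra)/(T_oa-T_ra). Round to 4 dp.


frac = (74.1 - 77.7) / (67.7 - 77.7) = 0.3600

0.3600


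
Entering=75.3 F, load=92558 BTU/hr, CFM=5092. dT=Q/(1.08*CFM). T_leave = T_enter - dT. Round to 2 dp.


dT = 92558/(1.08*5092) = 16.8307
T_leave = 75.3 - 16.8307 = 58.47 F

58.47 F


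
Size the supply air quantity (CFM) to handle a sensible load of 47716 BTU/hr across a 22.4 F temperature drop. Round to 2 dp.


CFM = 47716 / (1.08 * 22.4) = 1972.39

1972.39 CFM


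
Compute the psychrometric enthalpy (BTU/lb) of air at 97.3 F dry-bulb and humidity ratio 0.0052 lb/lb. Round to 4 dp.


h = 0.24*97.3 + 0.0052*(1061+0.444*97.3) = 29.0938 BTU/lb

29.0938 BTU/lb


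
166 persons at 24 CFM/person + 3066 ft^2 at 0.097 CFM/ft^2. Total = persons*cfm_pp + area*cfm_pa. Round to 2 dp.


Total = 166*24 + 3066*0.097 = 4281.40 CFM

4281.40 CFM


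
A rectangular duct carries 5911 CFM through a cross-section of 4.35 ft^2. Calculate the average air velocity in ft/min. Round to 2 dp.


V = 5911 / 4.35 = 1358.85 ft/min

1358.85 ft/min


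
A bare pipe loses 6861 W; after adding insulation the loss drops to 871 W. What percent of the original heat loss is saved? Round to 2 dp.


Savings = ((6861-871)/6861)*100 = 87.31 %

87.31 %


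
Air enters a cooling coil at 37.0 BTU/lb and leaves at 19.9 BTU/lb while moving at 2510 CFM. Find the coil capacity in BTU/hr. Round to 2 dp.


Q = 4.5 * 2510 * (37.0 - 19.9) = 193144.50 BTU/hr

193144.50 BTU/hr


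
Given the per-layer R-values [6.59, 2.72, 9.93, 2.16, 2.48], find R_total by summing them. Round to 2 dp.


R_total = 6.59 + 2.72 + 9.93 + 2.16 + 2.48 = 23.88

23.88


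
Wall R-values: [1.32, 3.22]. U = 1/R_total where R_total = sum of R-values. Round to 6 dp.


R_total = 1.32 + 3.22 = 4.54
U = 1/4.54 = 0.220264

0.220264


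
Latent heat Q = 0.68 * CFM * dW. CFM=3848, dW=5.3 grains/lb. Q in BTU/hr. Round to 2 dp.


Q = 0.68 * 3848 * 5.3 = 13868.19 BTU/hr

13868.19 BTU/hr


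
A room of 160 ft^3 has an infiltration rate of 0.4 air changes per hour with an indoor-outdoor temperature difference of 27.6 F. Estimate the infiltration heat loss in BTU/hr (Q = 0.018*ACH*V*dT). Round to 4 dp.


Q = 0.018 * 0.4 * 160 * 27.6 = 31.7952 BTU/hr

31.7952 BTU/hr
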